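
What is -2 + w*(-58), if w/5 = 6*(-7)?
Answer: 12178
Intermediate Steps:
w = -210 (w = 5*(6*(-7)) = 5*(-42) = -210)
-2 + w*(-58) = -2 - 210*(-58) = -2 + 12180 = 12178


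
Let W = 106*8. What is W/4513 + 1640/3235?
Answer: 2028920/2919911 ≈ 0.69486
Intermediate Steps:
W = 848
W/4513 + 1640/3235 = 848/4513 + 1640/3235 = 848*(1/4513) + 1640*(1/3235) = 848/4513 + 328/647 = 2028920/2919911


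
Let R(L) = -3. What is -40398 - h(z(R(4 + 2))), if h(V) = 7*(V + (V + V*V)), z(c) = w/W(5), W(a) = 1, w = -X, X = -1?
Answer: -40419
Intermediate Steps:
w = 1 (w = -1*(-1) = 1)
z(c) = 1 (z(c) = 1/1 = 1*1 = 1)
h(V) = 7*V² + 14*V (h(V) = 7*(V + (V + V²)) = 7*(V² + 2*V) = 7*V² + 14*V)
-40398 - h(z(R(4 + 2))) = -40398 - 7*(2 + 1) = -40398 - 7*3 = -40398 - 1*21 = -40398 - 21 = -40419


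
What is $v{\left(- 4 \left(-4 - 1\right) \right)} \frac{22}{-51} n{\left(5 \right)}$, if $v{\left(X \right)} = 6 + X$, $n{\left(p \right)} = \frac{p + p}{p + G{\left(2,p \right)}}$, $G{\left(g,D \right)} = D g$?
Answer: $- \frac{1144}{153} \approx -7.4771$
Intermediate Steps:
$n{\left(p \right)} = \frac{2}{3}$ ($n{\left(p \right)} = \frac{p + p}{p + p 2} = \frac{2 p}{p + 2 p} = \frac{2 p}{3 p} = 2 p \frac{1}{3 p} = \frac{2}{3}$)
$v{\left(- 4 \left(-4 - 1\right) \right)} \frac{22}{-51} n{\left(5 \right)} = \left(6 - 4 \left(-4 - 1\right)\right) \frac{22}{-51} \cdot \frac{2}{3} = \left(6 - -20\right) 22 \left(- \frac{1}{51}\right) \frac{2}{3} = \left(6 + 20\right) \left(- \frac{22}{51}\right) \frac{2}{3} = 26 \left(- \frac{22}{51}\right) \frac{2}{3} = \left(- \frac{572}{51}\right) \frac{2}{3} = - \frac{1144}{153}$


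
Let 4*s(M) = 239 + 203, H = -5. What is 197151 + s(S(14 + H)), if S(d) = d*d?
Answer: 394523/2 ≈ 1.9726e+5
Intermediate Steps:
S(d) = d²
s(M) = 221/2 (s(M) = (239 + 203)/4 = (¼)*442 = 221/2)
197151 + s(S(14 + H)) = 197151 + 221/2 = 394523/2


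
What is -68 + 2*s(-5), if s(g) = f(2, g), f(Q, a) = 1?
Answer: -66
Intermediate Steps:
s(g) = 1
-68 + 2*s(-5) = -68 + 2*1 = -68 + 2 = -66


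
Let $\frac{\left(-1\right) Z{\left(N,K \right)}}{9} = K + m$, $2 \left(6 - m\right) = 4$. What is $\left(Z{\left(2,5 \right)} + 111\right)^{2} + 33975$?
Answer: $34875$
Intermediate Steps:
$m = 4$ ($m = 6 - 2 = 4$)
$Z{\left(N,K \right)} = -36 - 9 K$ ($Z{\left(N,K \right)} = - 9 \left(K + 4\right) = - 9 \left(4 + K\right) = -36 - 9 K$)
$\left(Z{\left(2,5 \right)} + 111\right)^{2} + 33975 = \left(\left(-36 - 45\right) + 111\right)^{2} + 33975 = \left(-81 + 111\right)^{2} + 33975 = 30^{2} + 33975 = 900 + 33975 = 34875$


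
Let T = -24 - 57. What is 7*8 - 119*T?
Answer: 9695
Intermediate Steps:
T = -81
7*8 - 119*T = 7*8 - 119*(-81) = 56 + 9639 = 9695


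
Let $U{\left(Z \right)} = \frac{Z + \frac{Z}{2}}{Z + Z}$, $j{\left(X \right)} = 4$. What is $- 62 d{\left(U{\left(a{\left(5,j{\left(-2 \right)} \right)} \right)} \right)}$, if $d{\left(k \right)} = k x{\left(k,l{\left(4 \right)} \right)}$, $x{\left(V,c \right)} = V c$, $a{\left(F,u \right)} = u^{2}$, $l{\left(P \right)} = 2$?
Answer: $- \frac{279}{4} \approx -69.75$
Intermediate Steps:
$U{\left(Z \right)} = \frac{3}{4}$ ($U{\left(Z \right)} = \frac{Z + Z \frac{1}{2}}{2 Z} = \left(Z + \frac{Z}{2}\right) \frac{1}{2 Z} = \frac{3 Z}{2} \frac{1}{2 Z} = \frac{3}{4}$)
$d{\left(k \right)} = 2 k^{2}$ ($d{\left(k \right)} = k k 2 = k 2 k = 2 k^{2}$)
$- 62 d{\left(U{\left(a{\left(5,j{\left(-2 \right)} \right)} \right)} \right)} = - 62 \cdot 2 \left(\frac{3}{4}\right)^{2} = - 62 \cdot 2 \cdot \frac{9}{16} = \left(-62\right) \frac{9}{8} = - \frac{279}{4}$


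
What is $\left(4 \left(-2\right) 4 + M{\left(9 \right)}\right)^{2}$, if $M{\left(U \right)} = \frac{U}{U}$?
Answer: $961$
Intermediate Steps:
$M{\left(U \right)} = 1$
$\left(4 \left(-2\right) 4 + M{\left(9 \right)}\right)^{2} = \left(4 \left(-2\right) 4 + 1\right)^{2} = \left(\left(-8\right) 4 + 1\right)^{2} = \left(-32 + 1\right)^{2} = \left(-31\right)^{2} = 961$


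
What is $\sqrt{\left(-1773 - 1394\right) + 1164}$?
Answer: $i \sqrt{2003} \approx 44.755 i$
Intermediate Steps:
$\sqrt{\left(-1773 - 1394\right) + 1164} = \sqrt{-3167 + 1164} = \sqrt{-2003} = i \sqrt{2003}$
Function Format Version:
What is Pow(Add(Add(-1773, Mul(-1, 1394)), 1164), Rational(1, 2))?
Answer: Mul(I, Pow(2003, Rational(1, 2))) ≈ Mul(44.755, I)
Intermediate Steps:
Pow(Add(Add(-1773, Mul(-1, 1394)), 1164), Rational(1, 2)) = Pow(Add(Add(-1773, -1394), 1164), Rational(1, 2)) = Pow(Add(-3167, 1164), Rational(1, 2)) = Pow(-2003, Rational(1, 2)) = Mul(I, Pow(2003, Rational(1, 2)))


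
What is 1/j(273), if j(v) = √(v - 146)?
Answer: √127/127 ≈ 0.088736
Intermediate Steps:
j(v) = √(-146 + v)
1/j(273) = 1/(√(-146 + 273)) = 1/(√127) = √127/127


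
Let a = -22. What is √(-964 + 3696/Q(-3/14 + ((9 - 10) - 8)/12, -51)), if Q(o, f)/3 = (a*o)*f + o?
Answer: 2*I*√24647553465/10107 ≈ 31.067*I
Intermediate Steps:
Q(o, f) = 3*o - 66*f*o (Q(o, f) = 3*((-22*o)*f + o) = 3*(-22*f*o + o) = 3*(o - 22*f*o) = 3*o - 66*f*o)
√(-964 + 3696/Q(-3/14 + ((9 - 10) - 8)/12, -51)) = √(-964 + 3696/((3*(-3/14 + ((9 - 10) - 8)/12)*(1 - 22*(-51))))) = √(-964 + 3696/((3*(-3*1/14 + (-1 - 8)*(1/12))*(1 + 1122)))) = √(-964 + 3696/((3*(-3/14 - 9*1/12)*1123))) = √(-964 + 3696/((3*(-3/14 - ¾)*1123))) = √(-964 + 3696/((3*(-27/28)*1123))) = √(-964 + 3696/(-90963/28)) = √(-964 + 3696*(-28/90963)) = √(-964 - 34496/30321) = √(-29263940/30321) = 2*I*√24647553465/10107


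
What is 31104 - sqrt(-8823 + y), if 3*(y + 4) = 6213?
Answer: 31104 - 2*I*sqrt(1689) ≈ 31104.0 - 82.195*I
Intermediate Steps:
y = 2067 (y = -4 + (1/3)*6213 = -4 + 2071 = 2067)
31104 - sqrt(-8823 + y) = 31104 - sqrt(-8823 + 2067) = 31104 - sqrt(-6756) = 31104 - 2*I*sqrt(1689)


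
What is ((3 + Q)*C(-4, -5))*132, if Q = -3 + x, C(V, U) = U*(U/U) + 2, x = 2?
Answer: -792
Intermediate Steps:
C(V, U) = 2 + U (C(V, U) = U*1 + 2 = U + 2 = 2 + U)
Q = -1 (Q = -3 + 2 = -1)
((3 + Q)*C(-4, -5))*132 = ((3 - 1)*(2 - 5))*132 = (2*(-3))*132 = -6*132 = -792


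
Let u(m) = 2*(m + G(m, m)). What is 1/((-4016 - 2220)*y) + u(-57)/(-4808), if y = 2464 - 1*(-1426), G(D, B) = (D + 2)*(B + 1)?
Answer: -18333014331/14579082040 ≈ -1.2575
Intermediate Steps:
G(D, B) = (1 + B)*(2 + D) (G(D, B) = (2 + D)*(1 + B) = (1 + B)*(2 + D))
u(m) = 4 + 2*m² + 8*m (u(m) = 2*(m + (2 + m + 2*m + m*m)) = 2*(m + (2 + m + 2*m + m²)) = 2*(m + (2 + m² + 3*m)) = 2*(2 + m² + 4*m) = 4 + 2*m² + 8*m)
y = 3890 (y = 2464 + 1426 = 3890)
1/((-4016 - 2220)*y) + u(-57)/(-4808) = 1/(-4016 - 2220*3890) + (4 + 2*(-57)² + 8*(-57))/(-4808) = (1/3890)/(-6236) + (4 + 2*3249 - 456)*(-1/4808) = -1/6236*1/3890 + (4 + 6498 - 456)*(-1/4808) = -1/24258040 + 6046*(-1/4808) = -1/24258040 - 3023/2404 = -18333014331/14579082040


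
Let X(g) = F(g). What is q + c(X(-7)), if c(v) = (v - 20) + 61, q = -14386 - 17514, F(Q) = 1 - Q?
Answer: -31851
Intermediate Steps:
X(g) = 1 - g
q = -31900
c(v) = 41 + v (c(v) = (-20 + v) + 61 = 41 + v)
q + c(X(-7)) = -31900 + (41 + (1 - 1*(-7))) = -31900 + (41 + (1 + 7)) = -31900 + (41 + 8) = -31900 + 49 = -31851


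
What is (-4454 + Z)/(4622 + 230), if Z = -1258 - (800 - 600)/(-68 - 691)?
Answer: -1083802/920667 ≈ -1.1772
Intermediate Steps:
Z = -954622/759 (Z = -1258 - 200/(-759) = -1258 - 200*(-1)/759 = -1258 - 1*(-200/759) = -1258 + 200/759 = -954622/759 ≈ -1257.7)
(-4454 + Z)/(4622 + 230) = (-4454 - 954622/759)/(4622 + 230) = -4335208/759/4852 = -4335208/759*1/4852 = -1083802/920667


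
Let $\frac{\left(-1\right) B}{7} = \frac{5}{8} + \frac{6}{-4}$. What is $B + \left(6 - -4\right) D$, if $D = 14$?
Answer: $\frac{1169}{8} \approx 146.13$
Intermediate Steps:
$B = \frac{49}{8}$ ($B = - 7 \left(\frac{5}{8} + \frac{6}{-4}\right) = - 7 \left(5 \cdot \frac{1}{8} + 6 \left(- \frac{1}{4}\right)\right) = - 7 \left(\frac{5}{8} - \frac{3}{2}\right) = \left(-7\right) \left(- \frac{7}{8}\right) = \frac{49}{8} \approx 6.125$)
$B + \left(6 - -4\right) D = \frac{49}{8} + \left(6 - -4\right) 14 = \frac{49}{8} + \left(6 + 4\right) 14 = \frac{49}{8} + 10 \cdot 14 = \frac{49}{8} + 140 = \frac{1169}{8}$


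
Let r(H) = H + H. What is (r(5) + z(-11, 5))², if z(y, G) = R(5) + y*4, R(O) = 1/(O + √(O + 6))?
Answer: 55463/49 + 471*√11/98 ≈ 1147.8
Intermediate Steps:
R(O) = 1/(O + √(6 + O))
r(H) = 2*H
z(y, G) = 1/(5 + √11) + 4*y (z(y, G) = 1/(5 + √(6 + 5)) + y*4 = 1/(5 + √11) + 4*y)
(r(5) + z(-11, 5))² = (2*5 + (5/14 + 4*(-11) - √11/14))² = (10 + (5/14 - 44 - √11/14))² = (10 + (-611/14 - √11/14))² = (-471/14 - √11/14)²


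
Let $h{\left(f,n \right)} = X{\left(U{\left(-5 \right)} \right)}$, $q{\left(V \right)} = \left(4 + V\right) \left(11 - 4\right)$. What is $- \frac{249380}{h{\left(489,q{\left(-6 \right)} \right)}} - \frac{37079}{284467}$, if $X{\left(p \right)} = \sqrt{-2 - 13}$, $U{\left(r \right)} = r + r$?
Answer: $- \frac{37079}{284467} + \frac{49876 i \sqrt{15}}{3} \approx -0.13035 + 64390.0 i$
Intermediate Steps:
$U{\left(r \right)} = 2 r$
$q{\left(V \right)} = 28 + 7 V$ ($q{\left(V \right)} = \left(4 + V\right) 7 = 28 + 7 V$)
$X{\left(p \right)} = i \sqrt{15}$ ($X{\left(p \right)} = \sqrt{-15} = i \sqrt{15}$)
$h{\left(f,n \right)} = i \sqrt{15}$
$- \frac{249380}{h{\left(489,q{\left(-6 \right)} \right)}} - \frac{37079}{284467} = - \frac{249380}{i \sqrt{15}} - \frac{37079}{284467} = - 249380 \left(- \frac{i \sqrt{15}}{15}\right) - \frac{37079}{284467} = \frac{49876 i \sqrt{15}}{3} - \frac{37079}{284467} = - \frac{37079}{284467} + \frac{49876 i \sqrt{15}}{3}$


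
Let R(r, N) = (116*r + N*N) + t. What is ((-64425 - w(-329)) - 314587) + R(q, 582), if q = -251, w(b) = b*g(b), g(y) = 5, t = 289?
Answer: -67470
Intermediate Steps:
w(b) = 5*b (w(b) = b*5 = 5*b)
R(r, N) = 289 + N² + 116*r (R(r, N) = (116*r + N*N) + 289 = (116*r + N²) + 289 = (N² + 116*r) + 289 = 289 + N² + 116*r)
((-64425 - w(-329)) - 314587) + R(q, 582) = ((-64425 - 5*(-329)) - 314587) + (289 + 582² + 116*(-251)) = ((-64425 - 1*(-1645)) - 314587) + (289 + 338724 - 29116) = ((-64425 + 1645) - 314587) + 309897 = (-62780 - 314587) + 309897 = -377367 + 309897 = -67470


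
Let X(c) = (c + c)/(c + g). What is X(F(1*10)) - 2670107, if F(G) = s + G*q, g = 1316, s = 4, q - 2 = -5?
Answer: -1722219041/645 ≈ -2.6701e+6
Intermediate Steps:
q = -3 (q = 2 - 5 = -3)
F(G) = 4 - 3*G (F(G) = 4 + G*(-3) = 4 - 3*G)
X(c) = 2*c/(1316 + c) (X(c) = (c + c)/(c + 1316) = (2*c)/(1316 + c) = 2*c/(1316 + c))
X(F(1*10)) - 2670107 = 2*(4 - 3*10)/(1316 + (4 - 3*10)) - 2670107 = 2*(4 - 30)/(1316 + (4 - 30)) - 2670107 = 2*(-26)/(1316 - 26) - 2670107 = 2*(-26)/1290 - 2670107 = 2*(-26)*(1/1290) - 2670107 = -26/645 - 2670107 = -1722219041/645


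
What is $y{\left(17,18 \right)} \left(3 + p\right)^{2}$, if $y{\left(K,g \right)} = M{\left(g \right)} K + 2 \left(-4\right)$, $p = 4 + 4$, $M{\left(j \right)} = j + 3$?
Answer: $42229$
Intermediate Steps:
$M{\left(j \right)} = 3 + j$
$p = 8$
$y{\left(K,g \right)} = -8 + K \left(3 + g\right)$ ($y{\left(K,g \right)} = \left(3 + g\right) K + 2 \left(-4\right) = K \left(3 + g\right) - 8 = -8 + K \left(3 + g\right)$)
$y{\left(17,18 \right)} \left(3 + p\right)^{2} = \left(-8 + 17 \left(3 + 18\right)\right) \left(3 + 8\right)^{2} = \left(-8 + 17 \cdot 21\right) 11^{2} = \left(-8 + 357\right) 121 = 349 \cdot 121 = 42229$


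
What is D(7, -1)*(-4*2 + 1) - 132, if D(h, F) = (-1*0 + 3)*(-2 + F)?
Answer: -69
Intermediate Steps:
D(h, F) = -6 + 3*F (D(h, F) = (0 + 3)*(-2 + F) = 3*(-2 + F) = -6 + 3*F)
D(7, -1)*(-4*2 + 1) - 132 = (-6 + 3*(-1))*(-4*2 + 1) - 132 = (-6 - 3)*(-8 + 1) - 132 = -9*(-7) - 132 = 63 - 132 = -69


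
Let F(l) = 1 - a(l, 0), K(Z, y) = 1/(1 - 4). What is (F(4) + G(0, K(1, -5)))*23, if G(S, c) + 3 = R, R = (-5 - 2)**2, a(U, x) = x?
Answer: 1081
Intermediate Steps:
R = 49 (R = (-7)**2 = 49)
K(Z, y) = -1/3 (K(Z, y) = 1/(-3) = -1/3)
G(S, c) = 46 (G(S, c) = -3 + 49 = 46)
F(l) = 1 (F(l) = 1 - 1*0 = 1 + 0 = 1)
(F(4) + G(0, K(1, -5)))*23 = (1 + 46)*23 = 47*23 = 1081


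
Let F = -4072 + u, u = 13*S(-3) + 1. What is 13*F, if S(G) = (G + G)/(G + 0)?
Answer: -52585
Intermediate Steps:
S(G) = 2 (S(G) = (2*G)/G = 2)
u = 27 (u = 13*2 + 1 = 26 + 1 = 27)
F = -4045 (F = -4072 + 27 = -4045)
13*F = 13*(-4045) = -52585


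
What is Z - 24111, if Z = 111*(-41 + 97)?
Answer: -17895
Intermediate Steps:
Z = 6216 (Z = 111*56 = 6216)
Z - 24111 = 6216 - 24111 = -17895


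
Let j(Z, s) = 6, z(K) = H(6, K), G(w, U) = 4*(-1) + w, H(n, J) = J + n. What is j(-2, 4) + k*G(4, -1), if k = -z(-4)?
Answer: 6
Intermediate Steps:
G(w, U) = -4 + w
z(K) = 6 + K (z(K) = K + 6 = 6 + K)
k = -2 (k = -(6 - 4) = -1*2 = -2)
j(-2, 4) + k*G(4, -1) = 6 - 2*(-4 + 4) = 6 - 2*0 = 6 + 0 = 6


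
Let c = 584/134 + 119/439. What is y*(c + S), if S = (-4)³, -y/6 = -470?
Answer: -4924484220/29413 ≈ -1.6743e+5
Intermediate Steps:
y = 2820 (y = -6*(-470) = 2820)
S = -64
c = 136161/29413 (c = 584*(1/134) + 119*(1/439) = 292/67 + 119/439 = 136161/29413 ≈ 4.6293)
y*(c + S) = 2820*(136161/29413 - 64) = 2820*(-1746271/29413) = -4924484220/29413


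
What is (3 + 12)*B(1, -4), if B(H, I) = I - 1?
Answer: -75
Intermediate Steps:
B(H, I) = -1 + I
(3 + 12)*B(1, -4) = (3 + 12)*(-1 - 4) = 15*(-5) = -75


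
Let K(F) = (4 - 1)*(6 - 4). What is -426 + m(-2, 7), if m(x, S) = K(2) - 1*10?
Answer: -430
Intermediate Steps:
K(F) = 6 (K(F) = 3*2 = 6)
m(x, S) = -4 (m(x, S) = 6 - 1*10 = 6 - 10 = -4)
-426 + m(-2, 7) = -426 - 4 = -430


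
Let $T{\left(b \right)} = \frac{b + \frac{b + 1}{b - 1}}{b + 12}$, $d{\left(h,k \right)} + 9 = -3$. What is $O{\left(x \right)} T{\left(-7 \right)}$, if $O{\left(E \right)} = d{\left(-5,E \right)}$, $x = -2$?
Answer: $15$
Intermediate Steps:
$d{\left(h,k \right)} = -12$ ($d{\left(h,k \right)} = -9 - 3 = -12$)
$O{\left(E \right)} = -12$
$T{\left(b \right)} = \frac{b + \frac{1 + b}{-1 + b}}{12 + b}$
$O{\left(x \right)} T{\left(-7 \right)} = - 12 \frac{1 + \left(-7\right)^{2}}{-12 + \left(-7\right)^{2} + 11 \left(-7\right)} = - 12 \frac{1 + 49}{-12 + 49 - 77} = - 12 \frac{1}{-40} \cdot 50 = - 12 \left(\left(- \frac{1}{40}\right) 50\right) = \left(-12\right) \left(- \frac{5}{4}\right) = 15$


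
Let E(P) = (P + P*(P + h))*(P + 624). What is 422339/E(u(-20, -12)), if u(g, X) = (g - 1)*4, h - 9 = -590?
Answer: 422339/30119040 ≈ 0.014022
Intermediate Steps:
h = -581 (h = 9 - 590 = -581)
u(g, X) = -4 + 4*g (u(g, X) = (-1 + g)*4 = -4 + 4*g)
E(P) = (624 + P)*(P + P*(-581 + P)) (E(P) = (P + P*(P - 581))*(P + 624) = (P + P*(-581 + P))*(624 + P) = (624 + P)*(P + P*(-581 + P)))
422339/E(u(-20, -12)) = 422339/(((-4 + 4*(-20))*(-361920 + (-4 + 4*(-20))² + 44*(-4 + 4*(-20))))) = 422339/(((-4 - 80)*(-361920 + (-4 - 80)² + 44*(-4 - 80)))) = 422339/((-84*(-361920 + (-84)² + 44*(-84)))) = 422339/((-84*(-361920 + 7056 - 3696))) = 422339/((-84*(-358560))) = 422339/30119040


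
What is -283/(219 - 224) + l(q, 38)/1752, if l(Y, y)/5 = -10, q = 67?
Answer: 247783/4380 ≈ 56.571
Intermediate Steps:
l(Y, y) = -50 (l(Y, y) = 5*(-10) = -50)
-283/(219 - 224) + l(q, 38)/1752 = -283/(219 - 224) - 50/1752 = -283/(-5) - 50*1/1752 = -283*(-⅕) - 25/876 = 283/5 - 25/876 = 247783/4380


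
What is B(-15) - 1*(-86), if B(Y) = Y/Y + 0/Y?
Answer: 87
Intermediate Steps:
B(Y) = 1 (B(Y) = 1 + 0 = 1)
B(-15) - 1*(-86) = 1 - 1*(-86) = 1 + 86 = 87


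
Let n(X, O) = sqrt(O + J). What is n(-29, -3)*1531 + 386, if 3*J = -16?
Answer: 386 + 7655*I*sqrt(3)/3 ≈ 386.0 + 4419.6*I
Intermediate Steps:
J = -16/3 (J = (1/3)*(-16) = -16/3 ≈ -5.3333)
n(X, O) = sqrt(-16/3 + O) (n(X, O) = sqrt(O - 16/3) = sqrt(-16/3 + O))
n(-29, -3)*1531 + 386 = (sqrt(-48 + 9*(-3))/3)*1531 + 386 = (sqrt(-48 - 27)/3)*1531 + 386 = (sqrt(-75)/3)*1531 + 386 = ((5*I*sqrt(3))/3)*1531 + 386 = (5*I*sqrt(3)/3)*1531 + 386 = 7655*I*sqrt(3)/3 + 386 = 386 + 7655*I*sqrt(3)/3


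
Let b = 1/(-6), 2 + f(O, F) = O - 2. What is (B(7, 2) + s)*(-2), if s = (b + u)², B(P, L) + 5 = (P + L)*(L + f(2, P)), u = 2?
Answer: 59/18 ≈ 3.2778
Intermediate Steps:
f(O, F) = -4 + O (f(O, F) = -2 + (O - 2) = -2 + (-2 + O) = -4 + O)
b = -⅙ ≈ -0.16667
B(P, L) = -5 + (-2 + L)*(L + P) (B(P, L) = -5 + (P + L)*(L + (-4 + 2)) = -5 + (L + P)*(L - 2) = -5 + (L + P)*(-2 + L) = -5 + (-2 + L)*(L + P))
s = 121/36 (s = (-⅙ + 2)² = (11/6)² = 121/36 ≈ 3.3611)
(B(7, 2) + s)*(-2) = ((-5 + 2² - 2*2 - 2*7 + 2*7) + 121/36)*(-2) = ((-5 + 4 - 4 - 14 + 14) + 121/36)*(-2) = (-5 + 121/36)*(-2) = -59/36*(-2) = 59/18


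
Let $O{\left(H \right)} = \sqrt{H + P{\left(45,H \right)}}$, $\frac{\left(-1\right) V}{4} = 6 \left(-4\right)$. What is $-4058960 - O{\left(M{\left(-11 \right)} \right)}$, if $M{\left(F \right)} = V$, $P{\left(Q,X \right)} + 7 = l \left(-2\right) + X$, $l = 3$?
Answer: $-4058960 - \sqrt{179} \approx -4.059 \cdot 10^{6}$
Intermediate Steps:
$P{\left(Q,X \right)} = -13 + X$ ($P{\left(Q,X \right)} = -7 + \left(3 \left(-2\right) + X\right) = -7 + \left(-6 + X\right) = -13 + X$)
$V = 96$ ($V = - 4 \cdot 6 \left(-4\right) = \left(-4\right) \left(-24\right) = 96$)
$M{\left(F \right)} = 96$
$O{\left(H \right)} = \sqrt{-13 + 2 H}$ ($O{\left(H \right)} = \sqrt{H + \left(-13 + H\right)} = \sqrt{-13 + 2 H}$)
$-4058960 - O{\left(M{\left(-11 \right)} \right)} = -4058960 - \sqrt{-13 + 2 \cdot 96} = -4058960 - \sqrt{-13 + 192} = -4058960 - \sqrt{179}$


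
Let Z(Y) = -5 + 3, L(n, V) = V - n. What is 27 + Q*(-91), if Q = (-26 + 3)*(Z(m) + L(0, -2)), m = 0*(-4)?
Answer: -8345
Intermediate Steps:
m = 0
Z(Y) = -2
Q = 92 (Q = (-26 + 3)*(-2 + (-2 - 1*0)) = -23*(-2 + (-2 + 0)) = -23*(-2 - 2) = -23*(-4) = 92)
27 + Q*(-91) = 27 + 92*(-91) = 27 - 8372 = -8345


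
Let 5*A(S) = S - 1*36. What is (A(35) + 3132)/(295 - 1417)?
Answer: -15659/5610 ≈ -2.7913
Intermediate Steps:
A(S) = -36/5 + S/5 (A(S) = (S - 1*36)/5 = (S - 36)/5 = (-36 + S)/5 = -36/5 + S/5)
(A(35) + 3132)/(295 - 1417) = ((-36/5 + (⅕)*35) + 3132)/(295 - 1417) = ((-36/5 + 7) + 3132)/(-1122) = (-⅕ + 3132)*(-1/1122) = (15659/5)*(-1/1122) = -15659/5610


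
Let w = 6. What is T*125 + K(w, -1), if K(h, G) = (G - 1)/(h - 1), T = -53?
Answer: -33127/5 ≈ -6625.4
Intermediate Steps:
K(h, G) = (-1 + G)/(-1 + h)
T*125 + K(w, -1) = -53*125 + (-1 - 1)/(-1 + 6) = -6625 - 2/5 = -6625 + (⅕)*(-2) = -6625 - ⅖ = -33127/5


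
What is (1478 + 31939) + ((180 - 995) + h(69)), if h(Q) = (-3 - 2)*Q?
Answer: 32257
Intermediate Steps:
h(Q) = -5*Q
(1478 + 31939) + ((180 - 995) + h(69)) = (1478 + 31939) + ((180 - 995) - 5*69) = 33417 + (-815 - 345) = 33417 - 1160 = 32257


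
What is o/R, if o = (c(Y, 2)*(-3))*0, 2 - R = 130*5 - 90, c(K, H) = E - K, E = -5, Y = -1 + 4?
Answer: 0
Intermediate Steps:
Y = 3
c(K, H) = -5 - K
R = -558 (R = 2 - (130*5 - 90) = 2 - (650 - 90) = 2 - 1*560 = 2 - 560 = -558)
o = 0 (o = ((-5 - 1*3)*(-3))*0 = ((-5 - 3)*(-3))*0 = -8*(-3)*0 = 24*0 = 0)
o/R = 0/(-558) = 0*(-1/558) = 0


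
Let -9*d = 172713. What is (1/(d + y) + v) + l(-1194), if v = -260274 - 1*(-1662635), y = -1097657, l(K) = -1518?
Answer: 4693583306903/3350542 ≈ 1.4008e+6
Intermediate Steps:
d = -57571/3 (d = -1/9*172713 = -57571/3 ≈ -19190.)
v = 1402361 (v = -260274 + 1662635 = 1402361)
(1/(d + y) + v) + l(-1194) = (1/(-57571/3 - 1097657) + 1402361) - 1518 = (1/(-3350542/3) + 1402361) - 1518 = (-3/3350542 + 1402361) - 1518 = 4698669429659/3350542 - 1518 = 4693583306903/3350542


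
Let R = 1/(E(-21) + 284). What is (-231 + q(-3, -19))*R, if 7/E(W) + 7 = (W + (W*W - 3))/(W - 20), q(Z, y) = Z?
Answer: -164736/199649 ≈ -0.82513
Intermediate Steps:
E(W) = 7/(-7 + (-3 + W + W**2)/(-20 + W)) (E(W) = 7/(-7 + (W + (W*W - 3))/(W - 20)) = 7/(-7 + (W + (W**2 - 3))/(-20 + W)) = 7/(-7 + (W + (-3 + W**2))/(-20 + W)) = 7/(-7 + (-3 + W + W**2)/(-20 + W)))
R = 704/199649 (R = 1/(7*(-20 - 21)/(137 + (-21)**2 - 6*(-21)) + 284) = 1/(7*(-41)/(137 + 441 + 126) + 284) = 1/(7*(-41)/704 + 284) = 1/(7*(1/704)*(-41) + 284) = 1/(-287/704 + 284) = 1/(199649/704) = 704/199649 ≈ 0.0035262)
(-231 + q(-3, -19))*R = (-231 - 3)*(704/199649) = -234*704/199649 = -164736/199649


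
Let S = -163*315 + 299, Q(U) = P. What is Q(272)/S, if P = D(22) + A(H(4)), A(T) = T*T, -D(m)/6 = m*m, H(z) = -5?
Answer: 2879/51046 ≈ 0.056400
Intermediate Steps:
D(m) = -6*m² (D(m) = -6*m*m = -6*m²)
A(T) = T²
P = -2879 (P = -6*22² + (-5)² = -6*484 + 25 = -2904 + 25 = -2879)
Q(U) = -2879
S = -51046 (S = -51345 + 299 = -51046)
Q(272)/S = -2879/(-51046) = -2879*(-1/51046) = 2879/51046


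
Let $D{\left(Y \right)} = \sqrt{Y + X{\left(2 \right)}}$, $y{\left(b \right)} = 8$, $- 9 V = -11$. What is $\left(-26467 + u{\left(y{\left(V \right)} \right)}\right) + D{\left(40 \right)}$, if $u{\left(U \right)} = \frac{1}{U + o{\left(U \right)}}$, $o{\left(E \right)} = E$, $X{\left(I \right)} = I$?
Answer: $- \frac{423471}{16} + \sqrt{42} \approx -26460.0$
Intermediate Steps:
$V = \frac{11}{9}$ ($V = \left(- \frac{1}{9}\right) \left(-11\right) = \frac{11}{9} \approx 1.2222$)
$D{\left(Y \right)} = \sqrt{2 + Y}$ ($D{\left(Y \right)} = \sqrt{Y + 2} = \sqrt{2 + Y}$)
$u{\left(U \right)} = \frac{1}{2 U}$ ($u{\left(U \right)} = \frac{1}{U + U} = \frac{1}{2 U}$)
$\left(-26467 + u{\left(y{\left(V \right)} \right)}\right) + D{\left(40 \right)} = \left(-26467 + \frac{1}{2 \cdot 8}\right) + \sqrt{2 + 40} = \left(-26467 + \frac{1}{2} \cdot \frac{1}{8}\right) + \sqrt{42} = \left(-26467 + \frac{1}{16}\right) + \sqrt{42} = - \frac{423471}{16} + \sqrt{42}$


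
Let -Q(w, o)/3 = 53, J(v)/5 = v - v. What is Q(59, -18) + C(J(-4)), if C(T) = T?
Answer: -159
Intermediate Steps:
J(v) = 0 (J(v) = 5*(v - v) = 5*0 = 0)
Q(w, o) = -159 (Q(w, o) = -3*53 = -159)
Q(59, -18) + C(J(-4)) = -159 + 0 = -159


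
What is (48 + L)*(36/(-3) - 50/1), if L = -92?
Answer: 2728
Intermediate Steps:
(48 + L)*(36/(-3) - 50/1) = (48 - 92)*(36/(-3) - 50/1) = -44*(36*(-1/3) - 50*1) = -44*(-12 - 50) = -44*(-62) = 2728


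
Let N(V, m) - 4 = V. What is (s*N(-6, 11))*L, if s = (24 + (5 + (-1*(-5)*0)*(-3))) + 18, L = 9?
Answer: -846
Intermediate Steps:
N(V, m) = 4 + V
s = 47 (s = (24 + (5 + (5*0)*(-3))) + 18 = (24 + (5 + 0*(-3))) + 18 = (24 + (5 + 0)) + 18 = (24 + 5) + 18 = 29 + 18 = 47)
(s*N(-6, 11))*L = (47*(4 - 6))*9 = (47*(-2))*9 = -94*9 = -846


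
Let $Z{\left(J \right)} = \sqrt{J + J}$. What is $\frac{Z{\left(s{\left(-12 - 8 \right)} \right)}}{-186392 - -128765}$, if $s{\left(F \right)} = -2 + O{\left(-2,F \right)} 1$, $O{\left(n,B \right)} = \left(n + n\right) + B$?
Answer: $- \frac{2 i \sqrt{13}}{57627} \approx - 0.00012513 i$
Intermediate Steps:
$O{\left(n,B \right)} = B + 2 n$ ($O{\left(n,B \right)} = 2 n + B = B + 2 n$)
$s{\left(F \right)} = -6 + F$ ($s{\left(F \right)} = -2 + \left(F + 2 \left(-2\right)\right) 1 = -2 + \left(F - 4\right) 1 = -2 + \left(-4 + F\right) 1 = -2 + \left(-4 + F\right) = -6 + F$)
$Z{\left(J \right)} = \sqrt{2} \sqrt{J}$ ($Z{\left(J \right)} = \sqrt{2 J} = \sqrt{2} \sqrt{J}$)
$\frac{Z{\left(s{\left(-12 - 8 \right)} \right)}}{-186392 - -128765} = \frac{\sqrt{2} \sqrt{-6 - 20}}{-186392 - -128765} = \frac{\sqrt{2} \sqrt{-6 - 20}}{-186392 + 128765} = \frac{\sqrt{2} \sqrt{-26}}{-57627} = \sqrt{2} i \sqrt{26} \left(- \frac{1}{57627}\right) = 2 i \sqrt{13} \left(- \frac{1}{57627}\right) = - \frac{2 i \sqrt{13}}{57627}$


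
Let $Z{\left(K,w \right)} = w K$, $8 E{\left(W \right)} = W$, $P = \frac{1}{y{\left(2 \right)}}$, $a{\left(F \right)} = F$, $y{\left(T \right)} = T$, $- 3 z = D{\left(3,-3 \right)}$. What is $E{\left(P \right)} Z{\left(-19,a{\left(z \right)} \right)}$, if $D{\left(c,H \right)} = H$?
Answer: $- \frac{19}{16} \approx -1.1875$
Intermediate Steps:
$z = 1$ ($z = \left(- \frac{1}{3}\right) \left(-3\right) = 1$)
$P = \frac{1}{2} \approx 0.5$
$E{\left(W \right)} = \frac{W}{8}$
$Z{\left(K,w \right)} = K w$
$E{\left(P \right)} Z{\left(-19,a{\left(z \right)} \right)} = \frac{1}{8} \cdot \frac{1}{2} \left(\left(-19\right) 1\right) = \frac{1}{16} \left(-19\right) = - \frac{19}{16}$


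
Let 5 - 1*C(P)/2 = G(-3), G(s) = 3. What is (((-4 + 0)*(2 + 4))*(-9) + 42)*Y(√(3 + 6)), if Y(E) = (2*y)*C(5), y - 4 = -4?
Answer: 0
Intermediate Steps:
y = 0 (y = 4 - 4 = 0)
C(P) = 4 (C(P) = 10 - 2*3 = 10 - 6 = 4)
Y(E) = 0 (Y(E) = (2*0)*4 = 0*4 = 0)
(((-4 + 0)*(2 + 4))*(-9) + 42)*Y(√(3 + 6)) = (((-4 + 0)*(2 + 4))*(-9) + 42)*0 = (-4*6*(-9) + 42)*0 = (-24*(-9) + 42)*0 = (216 + 42)*0 = 258*0 = 0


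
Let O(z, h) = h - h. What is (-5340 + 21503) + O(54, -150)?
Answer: 16163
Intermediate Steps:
O(z, h) = 0
(-5340 + 21503) + O(54, -150) = (-5340 + 21503) + 0 = 16163 + 0 = 16163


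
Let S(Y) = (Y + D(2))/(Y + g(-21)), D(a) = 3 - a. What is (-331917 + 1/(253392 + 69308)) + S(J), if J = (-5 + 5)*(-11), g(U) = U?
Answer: -321328893797/968100 ≈ -3.3192e+5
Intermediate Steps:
J = 0 (J = 0*(-11) = 0)
S(Y) = (1 + Y)/(-21 + Y) (S(Y) = (Y + (3 - 1*2))/(Y - 21) = (Y + (3 - 2))/(-21 + Y) = (Y + 1)/(-21 + Y) = (1 + Y)/(-21 + Y))
(-331917 + 1/(253392 + 69308)) + S(J) = (-331917 + 1/(253392 + 69308)) + (1 + 0)/(-21 + 0) = (-331917 + 1/322700) + 1/(-21) = (-331917 + 1/322700) - 1/21*1 = -107109615899/322700 - 1/21 = -321328893797/968100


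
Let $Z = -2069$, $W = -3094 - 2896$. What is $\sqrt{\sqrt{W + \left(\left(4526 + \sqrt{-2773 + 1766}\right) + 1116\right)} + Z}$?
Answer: $\sqrt{-2069 + \sqrt{-348 + i \sqrt{1007}}} \approx 0.2053 + 45.477 i$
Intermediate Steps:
$W = -5990$ ($W = -3094 - 2896 = -5990$)
$\sqrt{\sqrt{W + \left(\left(4526 + \sqrt{-2773 + 1766}\right) + 1116\right)} + Z} = \sqrt{\sqrt{-5990 + \left(\left(4526 + \sqrt{-2773 + 1766}\right) + 1116\right)} - 2069} = \sqrt{\sqrt{-5990 + \left(\left(4526 + \sqrt{-1007}\right) + 1116\right)} - 2069} = \sqrt{\sqrt{-5990 + \left(\left(4526 + i \sqrt{1007}\right) + 1116\right)} - 2069} = \sqrt{\sqrt{-5990 + \left(5642 + i \sqrt{1007}\right)} - 2069} = \sqrt{\sqrt{-348 + i \sqrt{1007}} - 2069} = \sqrt{-2069 + \sqrt{-348 + i \sqrt{1007}}}$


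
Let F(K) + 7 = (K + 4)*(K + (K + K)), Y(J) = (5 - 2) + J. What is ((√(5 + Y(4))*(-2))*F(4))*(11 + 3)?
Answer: -4984*√3 ≈ -8632.5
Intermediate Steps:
Y(J) = 3 + J
F(K) = -7 + 3*K*(4 + K) (F(K) = -7 + (K + 4)*(K + (K + K)) = -7 + (4 + K)*(K + 2*K) = -7 + (4 + K)*(3*K) = -7 + 3*K*(4 + K))
((√(5 + Y(4))*(-2))*F(4))*(11 + 3) = ((√(5 + (3 + 4))*(-2))*(-7 + 3*4² + 12*4))*(11 + 3) = ((√(5 + 7)*(-2))*(-7 + 3*16 + 48))*14 = ((√12*(-2))*(-7 + 48 + 48))*14 = (((2*√3)*(-2))*89)*14 = (-4*√3*89)*14 = -356*√3*14 = -4984*√3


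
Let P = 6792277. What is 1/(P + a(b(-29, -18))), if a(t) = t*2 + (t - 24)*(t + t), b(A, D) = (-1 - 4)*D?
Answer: 1/6804337 ≈ 1.4697e-7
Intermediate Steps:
b(A, D) = -5*D
a(t) = 2*t + 2*t*(-24 + t) (a(t) = 2*t + (-24 + t)*(2*t) = 2*t + 2*t*(-24 + t))
1/(P + a(b(-29, -18))) = 1/(6792277 + 2*(-5*(-18))*(-23 - 5*(-18))) = 1/(6792277 + 2*90*(-23 + 90)) = 1/(6792277 + 2*90*67) = 1/(6792277 + 12060) = 1/6804337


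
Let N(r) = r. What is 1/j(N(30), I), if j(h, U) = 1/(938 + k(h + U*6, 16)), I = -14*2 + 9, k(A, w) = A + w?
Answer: 870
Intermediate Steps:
I = -19 (I = -28 + 9 = -19)
j(h, U) = 1/(954 + h + 6*U) (j(h, U) = 1/(938 + ((h + U*6) + 16)) = 1/(938 + ((h + 6*U) + 16)) = 1/(938 + (16 + h + 6*U)) = 1/(954 + h + 6*U))
1/j(N(30), I) = 1/(1/(954 + 30 + 6*(-19))) = 1/(1/(954 + 30 - 114)) = 1/(1/870) = 870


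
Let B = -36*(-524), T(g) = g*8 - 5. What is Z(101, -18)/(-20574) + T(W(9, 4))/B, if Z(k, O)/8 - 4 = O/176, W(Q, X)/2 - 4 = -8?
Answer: -1227001/237177072 ≈ -0.0051734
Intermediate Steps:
W(Q, X) = -8 (W(Q, X) = 8 + 2*(-8) = 8 - 16 = -8)
Z(k, O) = 32 + O/22 (Z(k, O) = 32 + 8*(O/176) = 32 + O/22)
T(g) = -5 + 8*g (T(g) = 8*g - 5 = -5 + 8*g)
B = 18864
Z(101, -18)/(-20574) + T(W(9, 4))/B = (32 + (1/22)*(-18))/(-20574) + (-5 + 8*(-8))/18864 = (32 - 9/11)*(-1/20574) + (-5 - 64)*(1/18864) = (343/11)*(-1/20574) - 69*1/18864 = -343/226314 - 23/6288 = -1227001/237177072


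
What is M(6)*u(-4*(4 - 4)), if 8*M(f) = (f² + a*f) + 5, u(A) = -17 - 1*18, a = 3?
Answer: -2065/8 ≈ -258.13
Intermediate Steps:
u(A) = -35 (u(A) = -17 - 18 = -35)
M(f) = 5/8 + f²/8 + 3*f/8 (M(f) = ((f² + 3*f) + 5)/8 = (5 + f² + 3*f)/8 = 5/8 + f²/8 + 3*f/8)
M(6)*u(-4*(4 - 4)) = (5/8 + (⅛)*6² + (3/8)*6)*(-35) = (5/8 + (⅛)*36 + 9/4)*(-35) = (5/8 + 9/2 + 9/4)*(-35) = (59/8)*(-35) = -2065/8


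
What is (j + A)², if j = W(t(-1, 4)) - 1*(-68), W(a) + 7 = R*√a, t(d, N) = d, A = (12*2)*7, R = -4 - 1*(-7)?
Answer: 52432 + 1374*I ≈ 52432.0 + 1374.0*I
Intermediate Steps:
R = 3 (R = -4 + 7 = 3)
A = 168 (A = 24*7 = 168)
W(a) = -7 + 3*√a
j = 61 + 3*I (j = (-7 + 3*√(-1)) - 1*(-68) = (-7 + 3*I) + 68 = 61 + 3*I ≈ 61.0 + 3.0*I)
(j + A)² = ((61 + 3*I) + 168)² = (229 + 3*I)²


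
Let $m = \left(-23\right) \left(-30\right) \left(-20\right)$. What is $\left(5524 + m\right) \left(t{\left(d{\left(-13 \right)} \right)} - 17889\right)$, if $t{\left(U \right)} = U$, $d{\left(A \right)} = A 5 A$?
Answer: $141056144$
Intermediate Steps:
$m = -13800$ ($m = 690 \left(-20\right) = -13800$)
$d{\left(A \right)} = 5 A^{2}$ ($d{\left(A \right)} = 5 A A = 5 A^{2}$)
$\left(5524 + m\right) \left(t{\left(d{\left(-13 \right)} \right)} - 17889\right) = \left(5524 - 13800\right) \left(5 \left(-13\right)^{2} - 17889\right) = - 8276 \left(5 \cdot 169 - 17889\right) = - 8276 \left(845 - 17889\right) = \left(-8276\right) \left(-17044\right) = 141056144$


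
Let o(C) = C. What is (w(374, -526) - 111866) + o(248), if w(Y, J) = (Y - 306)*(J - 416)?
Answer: -175674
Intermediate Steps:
w(Y, J) = (-416 + J)*(-306 + Y) (w(Y, J) = (-306 + Y)*(-416 + J) = (-416 + J)*(-306 + Y))
(w(374, -526) - 111866) + o(248) = ((127296 - 416*374 - 306*(-526) - 526*374) - 111866) + 248 = ((127296 - 155584 + 160956 - 196724) - 111866) + 248 = (-64056 - 111866) + 248 = -175922 + 248 = -175674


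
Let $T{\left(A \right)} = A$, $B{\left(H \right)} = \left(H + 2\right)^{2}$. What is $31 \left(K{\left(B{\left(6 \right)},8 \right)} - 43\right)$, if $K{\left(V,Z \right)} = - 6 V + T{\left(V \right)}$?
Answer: $-11253$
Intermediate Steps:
$B{\left(H \right)} = \left(2 + H\right)^{2}$
$K{\left(V,Z \right)} = - 5 V$ ($K{\left(V,Z \right)} = - 6 V + V = - 5 V$)
$31 \left(K{\left(B{\left(6 \right)},8 \right)} - 43\right) = 31 \left(- 5 \left(2 + 6\right)^{2} - 43\right) = 31 \left(- 5 \cdot 8^{2} - 43\right) = 31 \left(\left(-5\right) 64 - 43\right) = 31 \left(-320 - 43\right) = 31 \left(-363\right) = -11253$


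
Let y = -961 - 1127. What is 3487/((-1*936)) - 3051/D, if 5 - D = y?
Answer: -60083/11592 ≈ -5.1831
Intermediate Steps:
y = -2088
D = 2093 (D = 5 - 1*(-2088) = 5 + 2088 = 2093)
3487/((-1*936)) - 3051/D = 3487/((-1*936)) - 3051/2093 = 3487/(-936) - 3051*1/2093 = 3487*(-1/936) - 3051/2093 = -3487/936 - 3051/2093 = -60083/11592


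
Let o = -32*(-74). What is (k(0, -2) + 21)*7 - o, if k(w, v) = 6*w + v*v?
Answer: -2193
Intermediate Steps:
k(w, v) = v² + 6*w (k(w, v) = 6*w + v² = v² + 6*w)
o = 2368
(k(0, -2) + 21)*7 - o = (((-2)² + 6*0) + 21)*7 - 1*2368 = ((4 + 0) + 21)*7 - 2368 = (4 + 21)*7 - 2368 = 25*7 - 2368 = 175 - 2368 = -2193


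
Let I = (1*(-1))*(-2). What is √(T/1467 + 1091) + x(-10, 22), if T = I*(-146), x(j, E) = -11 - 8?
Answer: -19 + √260833415/489 ≈ 14.027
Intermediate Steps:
I = 2 (I = -1*(-2) = 2)
x(j, E) = -19
T = -292 (T = 2*(-146) = -292)
√(T/1467 + 1091) + x(-10, 22) = √(-292/1467 + 1091) - 19 = √(1600205/1467) - 19 = √260833415/489 - 19 = -19 + √260833415/489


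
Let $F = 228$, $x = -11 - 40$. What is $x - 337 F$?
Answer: $-76887$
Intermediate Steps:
$x = -51$ ($x = -11 - 40 = -51$)
$x - 337 F = -51 - 76836 = -76887$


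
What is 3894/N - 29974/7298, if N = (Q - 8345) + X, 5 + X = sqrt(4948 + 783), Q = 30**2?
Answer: -312529553901/67502570027 - 1298*sqrt(5731)/18498923 ≈ -4.6352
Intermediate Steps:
Q = 900
X = -5 + sqrt(5731) (X = -5 + sqrt(4948 + 783) = -5 + sqrt(5731) ≈ 70.703)
N = -7450 + sqrt(5731) (N = (900 - 8345) + (-5 + sqrt(5731)) = -7445 + (-5 + sqrt(5731)) = -7450 + sqrt(5731) ≈ -7374.3)
3894/N - 29974/7298 = 3894/(-7450 + sqrt(5731)) - 29974/7298 = 3894/(-7450 + sqrt(5731)) - 29974*1/7298 = 3894/(-7450 + sqrt(5731)) - 14987/3649 = -14987/3649 + 3894/(-7450 + sqrt(5731))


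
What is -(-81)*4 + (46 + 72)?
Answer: 442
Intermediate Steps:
-(-81)*4 + (46 + 72) = -81*(-4) + 118 = 324 + 118 = 442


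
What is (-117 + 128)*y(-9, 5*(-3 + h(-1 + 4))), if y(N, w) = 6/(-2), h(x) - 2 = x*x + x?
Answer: -33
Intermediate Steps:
h(x) = 2 + x + x**2 (h(x) = 2 + (x*x + x) = 2 + (x**2 + x) = 2 + (x + x**2) = 2 + x + x**2)
y(N, w) = -3 (y(N, w) = 6*(-1/2) = -3)
(-117 + 128)*y(-9, 5*(-3 + h(-1 + 4))) = (-117 + 128)*(-3) = 11*(-3) = -33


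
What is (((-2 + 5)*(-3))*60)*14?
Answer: -7560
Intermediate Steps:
(((-2 + 5)*(-3))*60)*14 = ((3*(-3))*60)*14 = -9*60*14 = -540*14 = -7560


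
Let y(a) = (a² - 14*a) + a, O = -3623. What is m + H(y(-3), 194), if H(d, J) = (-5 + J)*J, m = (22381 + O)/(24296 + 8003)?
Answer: 1184293892/32299 ≈ 36667.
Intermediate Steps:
m = 18758/32299 (m = (22381 - 3623)/(24296 + 8003) = 18758/32299 ≈ 0.58076)
y(a) = a² - 13*a
H(d, J) = J*(-5 + J)
m + H(y(-3), 194) = 18758/32299 + 194*(-5 + 194) = 18758/32299 + 194*189 = 18758/32299 + 36666 = 1184293892/32299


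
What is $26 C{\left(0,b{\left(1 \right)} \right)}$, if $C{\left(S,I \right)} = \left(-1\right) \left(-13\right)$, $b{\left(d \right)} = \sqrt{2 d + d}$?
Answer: $338$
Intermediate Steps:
$b{\left(d \right)} = \sqrt{3} \sqrt{d}$ ($b{\left(d \right)} = \sqrt{3 d} = \sqrt{3} \sqrt{d}$)
$C{\left(S,I \right)} = 13$
$26 C{\left(0,b{\left(1 \right)} \right)} = 26 \cdot 13 = 338$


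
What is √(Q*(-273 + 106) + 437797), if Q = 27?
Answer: 2*√108322 ≈ 658.25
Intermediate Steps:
√(Q*(-273 + 106) + 437797) = √(27*(-273 + 106) + 437797) = √(27*(-167) + 437797) = √(-4509 + 437797) = √433288 = 2*√108322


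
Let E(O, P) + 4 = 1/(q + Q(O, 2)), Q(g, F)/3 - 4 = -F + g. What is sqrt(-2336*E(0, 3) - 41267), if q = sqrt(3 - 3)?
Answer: I*sqrt(290811)/3 ≈ 179.76*I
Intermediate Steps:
q = 0 (q = sqrt(0) = 0)
Q(g, F) = 12 - 3*F + 3*g (Q(g, F) = 12 + 3*(-F + g) = 12 + 3*(g - F) = 12 + (-3*F + 3*g) = 12 - 3*F + 3*g)
E(O, P) = -4 + 1/(6 + 3*O) (E(O, P) = -4 + 1/(0 + (12 - 3*2 + 3*O)) = -4 + 1/(0 + (12 - 6 + 3*O)) = -4 + 1/(0 + (6 + 3*O)) = -4 + 1/(6 + 3*O))
sqrt(-2336*E(0, 3) - 41267) = sqrt(-2336*(-23 - 12*0)/(3*(2 + 0)) - 41267) = sqrt(-2336*(-23 + 0)/(3*2) - 41267) = sqrt(-2336*(-23)/(3*2) - 41267) = sqrt(-2336*(-23/6) - 41267) = sqrt(26864/3 - 41267) = sqrt(-96937/3) = I*sqrt(290811)/3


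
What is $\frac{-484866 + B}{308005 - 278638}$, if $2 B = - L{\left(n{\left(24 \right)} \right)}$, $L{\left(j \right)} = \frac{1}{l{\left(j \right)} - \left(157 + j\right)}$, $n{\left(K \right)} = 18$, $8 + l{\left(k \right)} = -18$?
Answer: $- \frac{194916131}{11805534} \approx -16.511$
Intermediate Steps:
$l{\left(k \right)} = -26$ ($l{\left(k \right)} = -8 - 18 = -26$)
$L{\left(j \right)} = \frac{1}{-183 - j}$ ($L{\left(j \right)} = \frac{1}{-26 - \left(157 + j\right)} = \frac{1}{-183 - j}$)
$B = \frac{1}{402}$ ($B = \frac{\left(-1\right) \left(- \frac{1}{183 + 18}\right)}{2} = \frac{\left(-1\right) \left(- \frac{1}{201}\right)}{2} = \frac{1}{2} \cdot \frac{1}{201} = \frac{1}{402} \approx 0.0024876$)
$\frac{-484866 + B}{308005 - 278638} = \frac{-484866 + \frac{1}{402}}{308005 - 278638} = - \frac{194916131}{402 \cdot 29367} = \left(- \frac{194916131}{402}\right) \frac{1}{29367} = - \frac{194916131}{11805534}$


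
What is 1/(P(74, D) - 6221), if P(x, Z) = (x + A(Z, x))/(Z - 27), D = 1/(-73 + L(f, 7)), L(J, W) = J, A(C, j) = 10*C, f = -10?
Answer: -1121/6976807 ≈ -0.00016068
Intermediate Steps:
D = -1/83 (D = 1/(-73 - 10) = 1/(-83) = -1/83 ≈ -0.012048)
P(x, Z) = (x + 10*Z)/(-27 + Z) (P(x, Z) = (x + 10*Z)/(Z - 27) = (x + 10*Z)/(-27 + Z))
1/(P(74, D) - 6221) = 1/((74 + 10*(-1/83))/(-27 - 1/83) - 6221) = 1/((74 - 10/83)/(-2242/83) - 6221) = 1/(-83/2242*6132/83 - 6221) = 1/(-3066/1121 - 6221) = 1/(-6976807/1121) = -1121/6976807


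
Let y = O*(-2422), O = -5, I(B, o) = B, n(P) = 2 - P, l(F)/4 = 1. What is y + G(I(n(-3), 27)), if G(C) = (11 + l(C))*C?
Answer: 12185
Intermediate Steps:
l(F) = 4 (l(F) = 4*1 = 4)
G(C) = 15*C (G(C) = (11 + 4)*C = 15*C)
y = 12110 (y = -5*(-2422) = 12110)
y + G(I(n(-3), 27)) = 12110 + 15*(2 - 1*(-3)) = 12110 + 15*(2 + 3) = 12110 + 15*5 = 12110 + 75 = 12185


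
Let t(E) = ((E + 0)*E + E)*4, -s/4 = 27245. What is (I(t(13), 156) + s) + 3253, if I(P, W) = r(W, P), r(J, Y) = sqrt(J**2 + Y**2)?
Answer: -105727 + 52*sqrt(205) ≈ -1.0498e+5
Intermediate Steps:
s = -108980 (s = -4*27245 = -108980)
t(E) = 4*E + 4*E**2 (t(E) = (E*E + E)*4 = (E**2 + E)*4 = (E + E**2)*4 = 4*E + 4*E**2)
I(P, W) = sqrt(P**2 + W**2) (I(P, W) = sqrt(W**2 + P**2) = sqrt(P**2 + W**2))
(I(t(13), 156) + s) + 3253 = (sqrt((4*13*(1 + 13))**2 + 156**2) - 108980) + 3253 = (sqrt((4*13*14)**2 + 24336) - 108980) + 3253 = (sqrt(728**2 + 24336) - 108980) + 3253 = (sqrt(529984 + 24336) - 108980) + 3253 = (sqrt(554320) - 108980) + 3253 = (52*sqrt(205) - 108980) + 3253 = (-108980 + 52*sqrt(205)) + 3253 = -105727 + 52*sqrt(205)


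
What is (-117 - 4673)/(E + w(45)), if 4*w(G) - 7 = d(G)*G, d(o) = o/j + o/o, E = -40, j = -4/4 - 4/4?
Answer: 38320/2241 ≈ 17.100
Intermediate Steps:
j = -2 (j = -4*¼ - 4*¼ = -1 - 1 = -2)
d(o) = 1 - o/2 (d(o) = o/(-2) + o/o = o*(-½) + 1 = -o/2 + 1 = 1 - o/2)
w(G) = 7/4 + G*(1 - G/2)/4 (w(G) = 7/4 + ((1 - G/2)*G)/4 = 7/4 + (G*(1 - G/2))/4 = 7/4 + G*(1 - G/2)/4)
(-117 - 4673)/(E + w(45)) = (-117 - 4673)/(-40 + (7/4 + (⅛)*45*(2 - 1*45))) = -4790/(-40 + (7/4 + (⅛)*45*(2 - 45))) = -4790/(-40 + (7/4 + (⅛)*45*(-43))) = -4790/(-40 + (7/4 - 1935/8)) = -4790/(-40 - 1921/8) = -4790/(-2241/8) = -4790*(-8/2241) = 38320/2241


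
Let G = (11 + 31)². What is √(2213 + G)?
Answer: √3977 ≈ 63.063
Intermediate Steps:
G = 1764 (G = 42² = 1764)
√(2213 + G) = √(2213 + 1764) = √3977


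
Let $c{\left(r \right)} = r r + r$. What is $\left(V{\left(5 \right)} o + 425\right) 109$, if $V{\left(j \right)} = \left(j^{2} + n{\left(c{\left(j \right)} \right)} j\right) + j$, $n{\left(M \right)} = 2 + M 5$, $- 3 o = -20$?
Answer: $\frac{1861175}{3} \approx 6.2039 \cdot 10^{5}$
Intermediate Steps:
$o = \frac{20}{3}$ ($o = \left(- \frac{1}{3}\right) \left(-20\right) = \frac{20}{3} \approx 6.6667$)
$c{\left(r \right)} = r + r^{2}$ ($c{\left(r \right)} = r^{2} + r = r + r^{2}$)
$n{\left(M \right)} = 2 + 5 M$
$V{\left(j \right)} = j + j^{2} + j \left(2 + 5 j \left(1 + j\right)\right)$ ($V{\left(j \right)} = \left(j^{2} + \left(2 + 5 j \left(1 + j\right)\right) j\right) + j = \left(j^{2} + j \left(2 + 5 j \left(1 + j\right)\right)\right) + j = j + j^{2} + j \left(2 + 5 j \left(1 + j\right)\right)$)
$\left(V{\left(5 \right)} o + 425\right) 109 = \left(5 \left(3 + 5 + 5 \cdot 5 \left(1 + 5\right)\right) \frac{20}{3} + 425\right) 109 = \left(5 \left(3 + 5 + 5 \cdot 5 \cdot 6\right) \frac{20}{3} + 425\right) 109 = \left(5 \left(3 + 5 + 150\right) \frac{20}{3} + 425\right) 109 = \left(5 \cdot 158 \cdot \frac{20}{3} + 425\right) 109 = \left(790 \cdot \frac{20}{3} + 425\right) 109 = \left(\frac{15800}{3} + 425\right) 109 = \frac{17075}{3} \cdot 109 = \frac{1861175}{3}$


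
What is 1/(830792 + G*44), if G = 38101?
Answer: 1/2507236 ≈ 3.9885e-7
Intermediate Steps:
1/(830792 + G*44) = 1/(830792 + 38101*44) = 1/(830792 + 1676444) = 1/2507236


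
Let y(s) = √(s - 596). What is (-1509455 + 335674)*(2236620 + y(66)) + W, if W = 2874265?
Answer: -2625299185955 - 1173781*I*√530 ≈ -2.6253e+12 - 2.7022e+7*I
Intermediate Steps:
y(s) = √(-596 + s)
(-1509455 + 335674)*(2236620 + y(66)) + W = (-1509455 + 335674)*(2236620 + √(-596 + 66)) + 2874265 = -1173781*(2236620 + √(-530)) + 2874265 = -1173781*(2236620 + I*√530) + 2874265 = (-2625302060220 - 1173781*I*√530) + 2874265 = -2625299185955 - 1173781*I*√530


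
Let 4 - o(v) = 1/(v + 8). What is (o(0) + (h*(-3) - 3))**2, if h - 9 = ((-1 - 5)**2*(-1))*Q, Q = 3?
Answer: 5678689/64 ≈ 88730.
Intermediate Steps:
o(v) = 4 - 1/(8 + v) (o(v) = 4 - 1/(v + 8) = 4 - 1/(8 + v))
h = -99 (h = 9 + ((-1 - 5)**2*(-1))*3 = 9 + ((-6)**2*(-1))*3 = 9 + (36*(-1))*3 = 9 - 36*3 = 9 - 108 = -99)
(o(0) + (h*(-3) - 3))**2 = ((31 + 4*0)/(8 + 0) + (-99*(-3) - 3))**2 = ((31 + 0)/8 + (297 - 3))**2 = ((1/8)*31 + 294)**2 = (31/8 + 294)**2 = (2383/8)**2 = 5678689/64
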